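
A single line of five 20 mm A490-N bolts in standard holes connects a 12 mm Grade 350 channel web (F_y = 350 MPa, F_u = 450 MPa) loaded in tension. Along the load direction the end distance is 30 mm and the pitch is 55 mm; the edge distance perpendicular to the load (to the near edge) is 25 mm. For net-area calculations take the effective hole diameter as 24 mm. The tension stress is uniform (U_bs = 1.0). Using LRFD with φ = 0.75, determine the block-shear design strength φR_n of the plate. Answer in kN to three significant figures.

Shear plane L_v = 30 + 4·55 = 250 mm; A_gv = 250 × 12 = 3000 mm².
A_nv = (250 − 4.5·24) × 12 = 1704 mm².
A_nt = (25 − 0.5·24) × 12 = 156 mm².
0.6 F_u A_nv = 460.1 kN; 0.6 F_y A_gv = 630 kN → shear rupture governs the shear term.
R_n = 460.1 + 1.0 × 450 × 156 / 1000 = 530.3 kN.
Design strength φR_n = 0.75 × 530.3 = 398 kN.

398 kN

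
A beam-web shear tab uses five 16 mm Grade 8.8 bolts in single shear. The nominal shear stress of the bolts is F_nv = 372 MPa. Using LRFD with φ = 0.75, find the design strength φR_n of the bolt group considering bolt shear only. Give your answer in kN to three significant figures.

A_b = π × 16² / 4 = 201.1 mm².
R_n = F_nv · A_b · n · n_s = 372 × 201.1 × 5 × 1 / 1000 = 374 kN.
Design strength φR_n = 0.75 × 374 = 280 kN.

280 kN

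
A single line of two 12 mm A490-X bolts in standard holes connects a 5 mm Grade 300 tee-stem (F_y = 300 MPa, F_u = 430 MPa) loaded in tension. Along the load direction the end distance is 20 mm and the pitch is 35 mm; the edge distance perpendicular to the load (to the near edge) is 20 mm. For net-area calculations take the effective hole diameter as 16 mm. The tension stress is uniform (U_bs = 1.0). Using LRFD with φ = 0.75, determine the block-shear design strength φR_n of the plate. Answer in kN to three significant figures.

Shear plane L_v = 20 + 1·35 = 55 mm; A_gv = 55 × 5 = 275 mm².
A_nv = (55 − 1.5·16) × 5 = 155 mm².
A_nt = (20 − 0.5·16) × 5 = 60 mm².
0.6 F_u A_nv = 39.99 kN; 0.6 F_y A_gv = 49.5 kN → shear rupture governs the shear term.
R_n = 39.99 + 1.0 × 430 × 60 / 1000 = 65.79 kN.
Design strength φR_n = 0.75 × 65.79 = 49.3 kN.

49.3 kN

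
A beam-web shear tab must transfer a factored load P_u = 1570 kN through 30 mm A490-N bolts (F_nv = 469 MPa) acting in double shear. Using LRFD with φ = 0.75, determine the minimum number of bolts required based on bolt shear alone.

A_b = π·30²/4 = 706.9 mm².
Per-bolt design strength φR_n = 0.75 × 469 × 706.9 × 2 / 1000 = 497.3 kN.
n ≥ 1570 / 497.3 = 3.157 → use 4 bolts.

4 bolts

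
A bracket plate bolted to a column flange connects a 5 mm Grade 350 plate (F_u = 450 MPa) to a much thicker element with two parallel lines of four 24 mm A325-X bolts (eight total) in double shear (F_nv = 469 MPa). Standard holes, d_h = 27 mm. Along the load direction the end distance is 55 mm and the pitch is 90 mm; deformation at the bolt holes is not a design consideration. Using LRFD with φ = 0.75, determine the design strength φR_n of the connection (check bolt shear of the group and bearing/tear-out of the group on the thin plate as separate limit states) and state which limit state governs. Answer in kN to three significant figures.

939 kN (bearing governs)

Bolt shear: A_b = π·24²/4 = 452.4 mm²; R_n = 469 × 452.4 × 8 × 2 / 1000 = 3395 kN → 0.75 × 3395 = 2550 kN.
Bearing (1.5 l_c t F_u ≤ 3.0 d t F_u): upper limit = 3.0·24·5·450 / 1000 = 162 kN.
  Edge l_c = 55 − 27/2 = 41.5 → r_n = 140.1 kN; interior l_c = 90 − 27 = 63 → r_n = 162 kN.
  R_n,bearing = 2·140.1 + 6·162 = 1252 kN → 0.75 × 1252 = 939 kN.
Bearing governs: 939 kN.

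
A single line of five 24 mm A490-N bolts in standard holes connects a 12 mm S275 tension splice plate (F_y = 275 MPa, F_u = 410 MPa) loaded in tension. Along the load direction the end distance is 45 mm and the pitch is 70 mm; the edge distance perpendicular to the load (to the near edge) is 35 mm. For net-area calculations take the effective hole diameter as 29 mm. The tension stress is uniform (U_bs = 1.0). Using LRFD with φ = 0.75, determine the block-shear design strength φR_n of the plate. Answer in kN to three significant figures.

506 kN

Shear plane L_v = 45 + 4·70 = 325 mm; A_gv = 325 × 12 = 3900 mm².
A_nv = (325 − 4.5·29) × 12 = 2334 mm².
A_nt = (35 − 0.5·29) × 12 = 246 mm².
0.6 F_u A_nv = 574.2 kN; 0.6 F_y A_gv = 643.5 kN → shear rupture governs the shear term.
R_n = 574.2 + 1.0 × 410 × 246 / 1000 = 675 kN.
Design strength φR_n = 0.75 × 675 = 506 kN.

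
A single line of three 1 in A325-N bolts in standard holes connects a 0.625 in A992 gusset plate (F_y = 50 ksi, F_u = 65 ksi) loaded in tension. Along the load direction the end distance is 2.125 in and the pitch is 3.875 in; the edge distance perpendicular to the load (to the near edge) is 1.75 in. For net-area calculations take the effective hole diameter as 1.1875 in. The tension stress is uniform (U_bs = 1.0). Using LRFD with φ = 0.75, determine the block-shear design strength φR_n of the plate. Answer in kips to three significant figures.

161 kips

Shear plane L_v = 2.125 + 2·3.875 = 9.875 in; A_gv = 9.875 × 0.625 = 6.172 in².
A_nv = (9.875 − 2.5·1.1875) × 0.625 = 4.316 in².
A_nt = (1.75 − 0.5·1.1875) × 0.625 = 0.7227 in².
0.6 F_u A_nv = 168.3 kips; 0.6 F_y A_gv = 185.2 kips → shear rupture governs the shear term.
R_n = 168.3 + 1.0 × 65 × 0.7227 = 215.3 kips.
Design strength φR_n = 0.75 × 215.3 = 161 kips.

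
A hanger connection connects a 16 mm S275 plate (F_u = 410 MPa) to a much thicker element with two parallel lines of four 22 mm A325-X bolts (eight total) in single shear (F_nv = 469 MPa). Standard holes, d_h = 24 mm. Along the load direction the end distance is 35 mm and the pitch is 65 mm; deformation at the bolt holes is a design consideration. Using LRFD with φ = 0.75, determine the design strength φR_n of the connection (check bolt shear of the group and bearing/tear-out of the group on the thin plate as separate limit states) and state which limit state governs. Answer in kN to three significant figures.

1070 kN (bolt shear governs)

Bolt shear: A_b = π·22²/4 = 380.1 mm²; R_n = 469 × 380.1 × 8 × 1 / 1000 = 1426 kN → 0.75 × 1426 = 1070 kN.
Bearing (1.2 l_c t F_u ≤ 2.4 d t F_u): upper limit = 2.4·22·16·410 / 1000 = 346.4 kN.
  Edge l_c = 35 − 24/2 = 23 → r_n = 181.1 kN; interior l_c = 65 − 24 = 41 → r_n = 322.8 kN.
  R_n,bearing = 2·181.1 + 6·322.8 = 2299 kN → 0.75 × 2299 = 1720 kN.
Bolt shear governs: 1070 kN.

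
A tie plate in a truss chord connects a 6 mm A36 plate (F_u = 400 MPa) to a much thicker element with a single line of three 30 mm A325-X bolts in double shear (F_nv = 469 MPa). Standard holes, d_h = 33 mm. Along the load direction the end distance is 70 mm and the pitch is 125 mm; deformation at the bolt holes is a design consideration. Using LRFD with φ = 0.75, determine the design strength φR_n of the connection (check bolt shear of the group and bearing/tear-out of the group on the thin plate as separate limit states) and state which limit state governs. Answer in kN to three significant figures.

Bolt shear: A_b = π·30²/4 = 706.9 mm²; R_n = 469 × 706.9 × 3 × 2 / 1000 = 1989 kN → 0.75 × 1989 = 1490 kN.
Bearing (1.2 l_c t F_u ≤ 2.4 d t F_u): upper limit = 2.4·30·6·400 / 1000 = 172.8 kN.
  Edge l_c = 70 − 33/2 = 53.5 → r_n = 154.1 kN; interior l_c = 125 − 33 = 92 → r_n = 172.8 kN.
  R_n,bearing = 1·154.1 + 2·172.8 = 499.7 kN → 0.75 × 499.7 = 375 kN.
Bearing governs: 375 kN.

375 kN (bearing governs)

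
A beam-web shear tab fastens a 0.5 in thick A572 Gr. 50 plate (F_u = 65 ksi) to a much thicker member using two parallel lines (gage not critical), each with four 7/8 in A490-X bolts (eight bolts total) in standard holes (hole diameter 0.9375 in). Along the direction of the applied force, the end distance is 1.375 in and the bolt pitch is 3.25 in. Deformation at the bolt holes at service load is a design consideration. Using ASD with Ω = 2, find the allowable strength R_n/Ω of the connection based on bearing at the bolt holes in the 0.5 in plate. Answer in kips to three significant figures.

Per bolt r_n = 1.2 l_c t F_u ≤ 2.4 d t F_u; upper limit = 2.4 × 0.875 × 0.5 × 65 = 68.25 kips.
Edge bolt: l_c = 1.375 − 0.9375/2 = 0.9062 in → 1.2 × 0.9062 × 0.5 × 65 = 35.34 → r_n = 35.34 kips.
Interior bolts: l_c = 3.25 − 0.9375 = 2.312 in → 1.2 × 2.312 × 0.5 × 65 = 90.19 → r_n = 68.25 kips.
R_n = 2 × 35.34 + 6 × 68.25 = 480.2 kips.
Allowable strength R_n/Ω = 480.2 / 2 = 240 kips.

240 kips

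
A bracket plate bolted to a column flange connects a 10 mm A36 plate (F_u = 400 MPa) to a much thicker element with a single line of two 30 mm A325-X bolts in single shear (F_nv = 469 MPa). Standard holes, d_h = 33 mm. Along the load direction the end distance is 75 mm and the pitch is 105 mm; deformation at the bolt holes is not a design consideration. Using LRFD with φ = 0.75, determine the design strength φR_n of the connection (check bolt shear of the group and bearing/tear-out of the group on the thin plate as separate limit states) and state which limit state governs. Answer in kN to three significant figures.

497 kN (bolt shear governs)

Bolt shear: A_b = π·30²/4 = 706.9 mm²; R_n = 469 × 706.9 × 2 × 1 / 1000 = 663 kN → 0.75 × 663 = 497 kN.
Bearing (1.5 l_c t F_u ≤ 3.0 d t F_u): upper limit = 3.0·30·10·400 / 1000 = 360 kN.
  Edge l_c = 75 − 33/2 = 58.5 → r_n = 351 kN; interior l_c = 105 − 33 = 72 → r_n = 360 kN.
  R_n,bearing = 1·351 + 1·360 = 711 kN → 0.75 × 711 = 533 kN.
Bolt shear governs: 497 kN.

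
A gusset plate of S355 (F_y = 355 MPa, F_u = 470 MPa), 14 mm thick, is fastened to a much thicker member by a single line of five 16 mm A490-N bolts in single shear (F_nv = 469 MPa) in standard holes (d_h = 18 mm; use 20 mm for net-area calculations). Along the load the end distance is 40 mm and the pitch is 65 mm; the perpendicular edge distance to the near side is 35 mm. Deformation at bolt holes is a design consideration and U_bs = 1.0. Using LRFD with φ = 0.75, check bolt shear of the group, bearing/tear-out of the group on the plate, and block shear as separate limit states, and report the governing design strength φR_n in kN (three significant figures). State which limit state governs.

354 kN (bolt shear governs)

Bolt shear: A_b = π·16²/4 = 201.1 mm²; R_n = 469 × 201.1 × 5 × 1 / 1000 = 471.5 kN → 0.75 × 471.5 = 354 kN.
Bearing: edge l_c = 31, r_n = 244.8 kN; interior l_c = 47, r_n = 252.7 kN; R_n = 244.8 + 4·252.7 = 1255 kN → 942 kN.
Block shear: A_gv = 4200, A_nv = 2940, A_nt = 350 mm²; R_n = min(0.6F_uA_nv, 0.6F_yA_gv) + U_bs·F_u·A_nt = 993.6 kN → 745 kN.
Bolt shear governs: 354 kN.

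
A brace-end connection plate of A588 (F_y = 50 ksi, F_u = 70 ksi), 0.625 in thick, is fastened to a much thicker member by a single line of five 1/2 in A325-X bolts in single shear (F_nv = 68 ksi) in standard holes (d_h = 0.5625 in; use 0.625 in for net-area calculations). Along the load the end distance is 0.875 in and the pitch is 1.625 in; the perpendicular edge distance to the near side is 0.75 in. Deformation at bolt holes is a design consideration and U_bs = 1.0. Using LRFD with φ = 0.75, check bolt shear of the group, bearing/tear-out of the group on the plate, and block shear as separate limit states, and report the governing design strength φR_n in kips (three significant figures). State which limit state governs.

50.1 kips (bolt shear governs)

Bolt shear: A_b = π·0.5²/4 = 0.1963 in²; R_n = 68 × 0.1963 × 5 × 1 = 66.76 kips → 0.75 × 66.76 = 50.1 kips.
Bearing: edge l_c = 0.5938, r_n = 31.17 kips; interior l_c = 1.062, r_n = 52.5 kips; R_n = 31.17 + 4·52.5 = 241.2 kips → 181 kips.
Block shear: A_gv = 4.609, A_nv = 2.852, A_nt = 0.2734 in²; R_n = min(0.6F_uA_nv, 0.6F_yA_gv) + U_bs·F_u·A_nt = 138.9 kips → 104 kips.
Bolt shear governs: 50.1 kips.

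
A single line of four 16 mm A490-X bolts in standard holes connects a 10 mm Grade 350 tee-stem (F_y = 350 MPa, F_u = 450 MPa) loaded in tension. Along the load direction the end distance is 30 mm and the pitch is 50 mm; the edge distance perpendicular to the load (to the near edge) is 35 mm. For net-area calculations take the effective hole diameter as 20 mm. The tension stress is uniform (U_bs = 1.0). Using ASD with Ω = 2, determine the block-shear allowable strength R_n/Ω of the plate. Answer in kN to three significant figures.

205 kN

Shear plane L_v = 30 + 3·50 = 180 mm; A_gv = 180 × 10 = 1800 mm².
A_nv = (180 − 3.5·20) × 10 = 1100 mm².
A_nt = (35 − 0.5·20) × 10 = 250 mm².
0.6 F_u A_nv = 297 kN; 0.6 F_y A_gv = 378 kN → shear rupture governs the shear term.
R_n = 297 + 1.0 × 450 × 250 / 1000 = 409.5 kN.
Allowable strength R_n/Ω = 409.5 / 2 = 205 kN.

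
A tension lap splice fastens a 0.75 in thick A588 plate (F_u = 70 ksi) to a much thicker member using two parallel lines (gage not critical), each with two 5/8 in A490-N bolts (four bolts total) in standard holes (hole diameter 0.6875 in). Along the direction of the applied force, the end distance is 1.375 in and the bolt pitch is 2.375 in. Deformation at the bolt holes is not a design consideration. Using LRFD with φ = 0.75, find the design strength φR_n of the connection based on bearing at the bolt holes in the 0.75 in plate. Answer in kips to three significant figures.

269 kips

Per bolt r_n = 1.5 l_c t F_u ≤ 3.0 d t F_u; upper limit = 3.0 × 0.625 × 0.75 × 70 = 98.44 kips.
Edge bolt: l_c = 1.375 − 0.6875/2 = 1.031 in → 1.5 × 1.031 × 0.75 × 70 = 81.21 → r_n = 81.21 kips.
Interior bolts: l_c = 2.375 − 0.6875 = 1.688 in → 1.5 × 1.688 × 0.75 × 70 = 132.9 → r_n = 98.44 kips.
R_n = 2 × 81.21 + 2 × 98.44 = 359.3 kips.
Design strength φR_n = 0.75 × 359.3 = 269 kips.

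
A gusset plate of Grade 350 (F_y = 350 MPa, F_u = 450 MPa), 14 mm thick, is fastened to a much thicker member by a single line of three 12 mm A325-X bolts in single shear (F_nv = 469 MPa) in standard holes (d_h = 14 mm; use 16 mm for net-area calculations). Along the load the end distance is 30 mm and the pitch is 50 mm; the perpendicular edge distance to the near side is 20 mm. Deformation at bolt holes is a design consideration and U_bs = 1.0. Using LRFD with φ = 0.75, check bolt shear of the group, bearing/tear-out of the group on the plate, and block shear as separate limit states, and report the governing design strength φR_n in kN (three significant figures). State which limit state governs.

119 kN (bolt shear governs)

Bolt shear: A_b = π·12²/4 = 113.1 mm²; R_n = 469 × 113.1 × 3 × 1 / 1000 = 159.1 kN → 0.75 × 159.1 = 119 kN.
Bearing: edge l_c = 23, r_n = 173.9 kN; interior l_c = 36, r_n = 181.4 kN; R_n = 173.9 + 2·181.4 = 536.8 kN → 403 kN.
Block shear: A_gv = 1820, A_nv = 1260, A_nt = 168 mm²; R_n = min(0.6F_uA_nv, 0.6F_yA_gv) + U_bs·F_u·A_nt = 415.8 kN → 312 kN.
Bolt shear governs: 119 kN.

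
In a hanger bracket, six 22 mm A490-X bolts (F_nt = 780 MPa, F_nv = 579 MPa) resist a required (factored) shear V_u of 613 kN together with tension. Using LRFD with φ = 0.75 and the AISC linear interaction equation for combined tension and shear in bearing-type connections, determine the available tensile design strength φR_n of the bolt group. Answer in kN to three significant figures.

909 kN

A_b = π·22²/4 = 380.1 mm²; f_rv = 613 × 1000 / (6 × 380.1) = 268.8 MPa.
F'_nt = 1.3 F_nt − (F_nt / φF_nv) f_rv = 1.3·780 − (780/(0.75·579))·268.8 = 531.2 MPa, capped at F_nt → F'_nt = 531.2 MPa.
R_n = F'_nt · A_b · n = 531.2 × 380.1 × 6 / 1000 = 1212 kN.
Design strength φR_n = 0.75 × 1212 = 909 kN.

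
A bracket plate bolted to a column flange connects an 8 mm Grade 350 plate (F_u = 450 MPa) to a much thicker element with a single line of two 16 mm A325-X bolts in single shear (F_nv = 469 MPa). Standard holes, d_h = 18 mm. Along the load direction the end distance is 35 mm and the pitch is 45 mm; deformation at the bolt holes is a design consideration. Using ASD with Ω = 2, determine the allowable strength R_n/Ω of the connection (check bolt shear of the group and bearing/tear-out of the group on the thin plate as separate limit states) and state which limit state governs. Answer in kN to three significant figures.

94.3 kN (bolt shear governs)

Bolt shear: A_b = π·16²/4 = 201.1 mm²; R_n = 469 × 201.1 × 2 × 1 / 1000 = 188.6 kN → 188.6 / 2 = 94.3 kN.
Bearing (1.2 l_c t F_u ≤ 2.4 d t F_u): upper limit = 2.4·16·8·450 / 1000 = 138.2 kN.
  Edge l_c = 35 − 18/2 = 26 → r_n = 112.3 kN; interior l_c = 45 − 18 = 27 → r_n = 116.6 kN.
  R_n,bearing = 1·112.3 + 1·116.6 = 229 kN → 229 / 2 = 114 kN.
Bolt shear governs: 94.3 kN.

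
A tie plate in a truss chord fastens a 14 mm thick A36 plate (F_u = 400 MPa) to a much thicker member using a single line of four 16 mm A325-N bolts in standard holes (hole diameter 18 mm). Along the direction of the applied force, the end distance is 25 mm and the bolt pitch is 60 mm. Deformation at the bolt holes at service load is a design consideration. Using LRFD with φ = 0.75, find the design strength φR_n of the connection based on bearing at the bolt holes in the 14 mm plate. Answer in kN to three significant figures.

564 kN

Per bolt r_n = 1.2 l_c t F_u ≤ 2.4 d t F_u; upper limit = 2.4 × 16 × 14 × 400 / 1000 = 215 kN.
Edge bolt: l_c = 25 − 18/2 = 16 mm → 1.2 × 16 × 14 × 400 / 1000 = 107.5 → r_n = 107.5 kN.
Interior bolts: l_c = 60 − 18 = 42 mm → 1.2 × 42 × 14 × 400 / 1000 = 282.2 → r_n = 215 kN.
R_n = 1 × 107.5 + 3 × 215 = 752.6 kN.
Design strength φR_n = 0.75 × 752.6 = 564 kN.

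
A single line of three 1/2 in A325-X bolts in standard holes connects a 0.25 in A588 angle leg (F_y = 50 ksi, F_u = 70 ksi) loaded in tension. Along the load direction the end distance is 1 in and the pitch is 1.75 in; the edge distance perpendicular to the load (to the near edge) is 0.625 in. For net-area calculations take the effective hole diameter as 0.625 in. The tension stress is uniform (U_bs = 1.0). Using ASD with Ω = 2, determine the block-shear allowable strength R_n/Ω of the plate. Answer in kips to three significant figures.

18.2 kips

Shear plane L_v = 1 + 2·1.75 = 4.5 in; A_gv = 4.5 × 0.25 = 1.125 in².
A_nv = (4.5 − 2.5·0.625) × 0.25 = 0.7344 in².
A_nt = (0.625 − 0.5·0.625) × 0.25 = 0.07812 in².
0.6 F_u A_nv = 30.84 kips; 0.6 F_y A_gv = 33.75 kips → shear rupture governs the shear term.
R_n = 30.84 + 1.0 × 70 × 0.07812 = 36.31 kips.
Allowable strength R_n/Ω = 36.31 / 2 = 18.2 kips.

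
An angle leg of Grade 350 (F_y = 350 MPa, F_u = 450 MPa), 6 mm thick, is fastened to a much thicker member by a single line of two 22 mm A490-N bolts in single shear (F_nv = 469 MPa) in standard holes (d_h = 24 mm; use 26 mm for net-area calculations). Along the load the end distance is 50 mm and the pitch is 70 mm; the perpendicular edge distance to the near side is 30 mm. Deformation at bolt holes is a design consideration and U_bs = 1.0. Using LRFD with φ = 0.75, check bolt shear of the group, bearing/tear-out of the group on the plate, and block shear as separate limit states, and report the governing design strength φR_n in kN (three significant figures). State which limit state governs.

133 kN (block shear governs)

Bolt shear: A_b = π·22²/4 = 380.1 mm²; R_n = 469 × 380.1 × 2 × 1 / 1000 = 356.6 kN → 0.75 × 356.6 = 267 kN.
Bearing: edge l_c = 38, r_n = 123.1 kN; interior l_c = 46, r_n = 142.6 kN; R_n = 123.1 + 1·142.6 = 265.7 kN → 199 kN.
Block shear: A_gv = 720, A_nv = 486, A_nt = 102 mm²; R_n = min(0.6F_uA_nv, 0.6F_yA_gv) + U_bs·F_u·A_nt = 177.1 kN → 133 kN.
Block shear governs: 133 kN.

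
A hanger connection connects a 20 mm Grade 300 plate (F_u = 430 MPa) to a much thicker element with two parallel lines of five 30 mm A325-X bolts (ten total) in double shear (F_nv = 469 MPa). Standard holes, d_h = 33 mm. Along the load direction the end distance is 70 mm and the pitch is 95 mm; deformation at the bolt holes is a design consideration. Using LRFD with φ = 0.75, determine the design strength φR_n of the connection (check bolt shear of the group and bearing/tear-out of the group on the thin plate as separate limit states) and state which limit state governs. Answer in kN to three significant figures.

Bolt shear: A_b = π·30²/4 = 706.9 mm²; R_n = 469 × 706.9 × 10 × 2 / 1000 = 6630 kN → 0.75 × 6630 = 4970 kN.
Bearing (1.2 l_c t F_u ≤ 2.4 d t F_u): upper limit = 2.4·30·20·430 / 1000 = 619.2 kN.
  Edge l_c = 70 − 33/2 = 53.5 → r_n = 552.1 kN; interior l_c = 95 − 33 = 62 → r_n = 619.2 kN.
  R_n,bearing = 2·552.1 + 8·619.2 = 6058 kN → 0.75 × 6058 = 4540 kN.
Bearing governs: 4540 kN.

4540 kN (bearing governs)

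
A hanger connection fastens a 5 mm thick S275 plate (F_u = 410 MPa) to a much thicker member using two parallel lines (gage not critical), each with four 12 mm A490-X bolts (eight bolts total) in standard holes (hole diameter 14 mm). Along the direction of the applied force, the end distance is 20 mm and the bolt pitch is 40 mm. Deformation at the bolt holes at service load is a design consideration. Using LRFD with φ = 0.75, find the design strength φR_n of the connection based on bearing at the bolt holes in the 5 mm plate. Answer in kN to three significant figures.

314 kN

Per bolt r_n = 1.2 l_c t F_u ≤ 2.4 d t F_u; upper limit = 2.4 × 12 × 5 × 410 / 1000 = 59.04 kN.
Edge bolt: l_c = 20 − 14/2 = 13 mm → 1.2 × 13 × 5 × 410 / 1000 = 31.98 → r_n = 31.98 kN.
Interior bolts: l_c = 40 − 14 = 26 mm → 1.2 × 26 × 5 × 410 / 1000 = 63.96 → r_n = 59.04 kN.
R_n = 2 × 31.98 + 6 × 59.04 = 418.2 kN.
Design strength φR_n = 0.75 × 418.2 = 314 kN.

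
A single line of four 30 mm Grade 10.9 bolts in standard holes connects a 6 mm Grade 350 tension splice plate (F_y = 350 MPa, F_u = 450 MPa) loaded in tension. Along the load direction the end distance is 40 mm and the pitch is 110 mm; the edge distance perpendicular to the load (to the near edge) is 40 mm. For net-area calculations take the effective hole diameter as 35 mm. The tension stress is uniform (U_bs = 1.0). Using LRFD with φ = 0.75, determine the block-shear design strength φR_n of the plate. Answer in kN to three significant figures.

346 kN

Shear plane L_v = 40 + 3·110 = 370 mm; A_gv = 370 × 6 = 2220 mm².
A_nv = (370 − 3.5·35) × 6 = 1485 mm².
A_nt = (40 − 0.5·35) × 6 = 135 mm².
0.6 F_u A_nv = 400.9 kN; 0.6 F_y A_gv = 466.2 kN → shear rupture governs the shear term.
R_n = 400.9 + 1.0 × 450 × 135 / 1000 = 461.7 kN.
Design strength φR_n = 0.75 × 461.7 = 346 kN.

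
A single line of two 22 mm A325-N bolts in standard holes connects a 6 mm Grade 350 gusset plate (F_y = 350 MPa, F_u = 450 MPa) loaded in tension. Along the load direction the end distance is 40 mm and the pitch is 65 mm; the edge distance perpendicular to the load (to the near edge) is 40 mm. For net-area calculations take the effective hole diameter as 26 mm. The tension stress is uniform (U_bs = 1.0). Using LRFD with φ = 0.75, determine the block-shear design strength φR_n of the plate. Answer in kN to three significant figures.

Shear plane L_v = 40 + 1·65 = 105 mm; A_gv = 105 × 6 = 630 mm².
A_nv = (105 − 1.5·26) × 6 = 396 mm².
A_nt = (40 − 0.5·26) × 6 = 162 mm².
0.6 F_u A_nv = 106.9 kN; 0.6 F_y A_gv = 132.3 kN → shear rupture governs the shear term.
R_n = 106.9 + 1.0 × 450 × 162 / 1000 = 179.8 kN.
Design strength φR_n = 0.75 × 179.8 = 135 kN.

135 kN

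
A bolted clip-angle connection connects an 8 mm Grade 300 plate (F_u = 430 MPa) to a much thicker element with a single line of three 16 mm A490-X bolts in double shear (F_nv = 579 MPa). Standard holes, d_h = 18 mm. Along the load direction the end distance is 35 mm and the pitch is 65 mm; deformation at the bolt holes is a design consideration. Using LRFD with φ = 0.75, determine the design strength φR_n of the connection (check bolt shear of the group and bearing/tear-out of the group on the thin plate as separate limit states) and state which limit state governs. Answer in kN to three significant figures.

279 kN (bearing governs)

Bolt shear: A_b = π·16²/4 = 201.1 mm²; R_n = 579 × 201.1 × 3 × 2 / 1000 = 698.5 kN → 0.75 × 698.5 = 524 kN.
Bearing (1.2 l_c t F_u ≤ 2.4 d t F_u): upper limit = 2.4·16·8·430 / 1000 = 132.1 kN.
  Edge l_c = 35 − 18/2 = 26 → r_n = 107.3 kN; interior l_c = 65 − 18 = 47 → r_n = 132.1 kN.
  R_n,bearing = 1·107.3 + 2·132.1 = 371.5 kN → 0.75 × 371.5 = 279 kN.
Bearing governs: 279 kN.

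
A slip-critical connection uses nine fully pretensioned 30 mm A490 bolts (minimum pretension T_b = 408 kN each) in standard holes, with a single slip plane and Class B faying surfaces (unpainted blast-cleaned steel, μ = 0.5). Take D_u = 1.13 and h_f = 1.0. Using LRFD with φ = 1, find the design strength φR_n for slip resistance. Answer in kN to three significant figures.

R_n = μ · D_u · h_f · T_b · n_s · n_b = 0.5 × 1.13 × 1.0 × 408 × 1 × 9 = 2075 kN.
Design strength φR_n = 1 × 2075 = 2070 kN.

2070 kN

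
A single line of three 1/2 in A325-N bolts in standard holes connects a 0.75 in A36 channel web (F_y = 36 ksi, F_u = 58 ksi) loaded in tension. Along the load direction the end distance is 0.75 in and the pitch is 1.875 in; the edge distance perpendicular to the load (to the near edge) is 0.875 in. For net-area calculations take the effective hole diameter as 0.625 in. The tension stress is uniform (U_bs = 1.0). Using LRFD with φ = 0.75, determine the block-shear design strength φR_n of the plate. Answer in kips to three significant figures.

Shear plane L_v = 0.75 + 2·1.875 = 4.5 in; A_gv = 4.5 × 0.75 = 3.375 in².
A_nv = (4.5 − 2.5·0.625) × 0.75 = 2.203 in².
A_nt = (0.875 − 0.5·0.625) × 0.75 = 0.4219 in².
0.6 F_u A_nv = 76.67 kips; 0.6 F_y A_gv = 72.9 kips → shear yielding governs the shear term.
R_n = 72.9 + 1.0 × 58 × 0.4219 = 97.37 kips.
Design strength φR_n = 0.75 × 97.37 = 73 kips.

73 kips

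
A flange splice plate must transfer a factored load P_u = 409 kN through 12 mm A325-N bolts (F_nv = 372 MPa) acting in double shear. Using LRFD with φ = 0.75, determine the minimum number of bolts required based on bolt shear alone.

A_b = π·12²/4 = 113.1 mm².
Per-bolt design strength φR_n = 0.75 × 372 × 113.1 × 2 / 1000 = 63.11 kN.
n ≥ 409 / 63.11 = 6.481 → use 7 bolts.

7 bolts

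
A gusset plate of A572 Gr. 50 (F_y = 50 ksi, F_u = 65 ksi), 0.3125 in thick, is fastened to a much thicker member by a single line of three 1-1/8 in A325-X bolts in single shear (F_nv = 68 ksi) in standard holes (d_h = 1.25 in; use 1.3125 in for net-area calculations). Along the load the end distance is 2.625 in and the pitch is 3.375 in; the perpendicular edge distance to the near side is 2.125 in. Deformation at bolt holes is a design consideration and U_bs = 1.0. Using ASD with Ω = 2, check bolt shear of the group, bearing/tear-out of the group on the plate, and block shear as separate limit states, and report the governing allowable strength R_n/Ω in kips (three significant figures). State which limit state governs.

Bolt shear: A_b = π·1.125²/4 = 0.994 in²; R_n = 68 × 0.994 × 3 × 1 = 202.8 kips → 202.8 / 2 = 101 kips.
Bearing: edge l_c = 2, r_n = 48.75 kips; interior l_c = 2.125, r_n = 51.8 kips; R_n = 48.75 + 2·51.8 = 152.3 kips → 76.2 kips.
Block shear: A_gv = 2.93, A_nv = 1.904, A_nt = 0.459 in²; R_n = min(0.6F_uA_nv, 0.6F_yA_gv) + U_bs·F_u·A_nt = 104.1 kips → 52.1 kips.
Block shear governs: 52.1 kips.

52.1 kips (block shear governs)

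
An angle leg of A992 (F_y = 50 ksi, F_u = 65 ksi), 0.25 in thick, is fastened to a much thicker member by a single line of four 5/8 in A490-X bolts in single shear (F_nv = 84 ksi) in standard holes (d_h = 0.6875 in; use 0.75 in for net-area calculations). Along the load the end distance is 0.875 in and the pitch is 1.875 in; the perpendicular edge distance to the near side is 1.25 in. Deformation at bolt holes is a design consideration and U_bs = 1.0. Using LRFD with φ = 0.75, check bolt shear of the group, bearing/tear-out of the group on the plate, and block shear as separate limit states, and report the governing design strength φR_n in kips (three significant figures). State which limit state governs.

Bolt shear: A_b = π·0.625²/4 = 0.3068 in²; R_n = 84 × 0.3068 × 4 × 1 = 103.1 kips → 0.75 × 103.1 = 77.3 kips.
Bearing: edge l_c = 0.5312, r_n = 10.36 kips; interior l_c = 1.188, r_n = 23.16 kips; R_n = 10.36 + 3·23.16 = 79.83 kips → 59.9 kips.
Block shear: A_gv = 1.625, A_nv = 0.9688, A_nt = 0.2188 in²; R_n = min(0.6F_uA_nv, 0.6F_yA_gv) + U_bs·F_u·A_nt = 52 kips → 39 kips.
Block shear governs: 39 kips.

39 kips (block shear governs)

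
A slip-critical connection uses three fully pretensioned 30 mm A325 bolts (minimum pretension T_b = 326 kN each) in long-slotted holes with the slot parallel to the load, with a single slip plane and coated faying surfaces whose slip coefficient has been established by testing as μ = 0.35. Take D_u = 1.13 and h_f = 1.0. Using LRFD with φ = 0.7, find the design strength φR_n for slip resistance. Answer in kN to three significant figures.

R_n = μ · D_u · h_f · T_b · n_s · n_b = 0.35 × 1.13 × 1.0 × 326 × 1 × 3 = 386.8 kN.
Design strength φR_n = 0.7 × 386.8 = 271 kN.

271 kN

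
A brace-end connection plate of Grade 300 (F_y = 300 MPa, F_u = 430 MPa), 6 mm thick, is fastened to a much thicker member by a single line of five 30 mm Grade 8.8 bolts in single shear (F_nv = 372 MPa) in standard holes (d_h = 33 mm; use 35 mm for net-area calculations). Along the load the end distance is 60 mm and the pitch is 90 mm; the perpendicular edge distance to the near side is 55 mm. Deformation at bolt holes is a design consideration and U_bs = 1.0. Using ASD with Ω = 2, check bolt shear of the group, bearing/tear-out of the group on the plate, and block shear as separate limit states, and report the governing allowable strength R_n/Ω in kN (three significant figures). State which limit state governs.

Bolt shear: A_b = π·30²/4 = 706.9 mm²; R_n = 372 × 706.9 × 5 × 1 / 1000 = 1315 kN → 1315 / 2 = 657 kN.
Bearing: edge l_c = 43.5, r_n = 134.7 kN; interior l_c = 57, r_n = 176.5 kN; R_n = 134.7 + 4·176.5 = 840.6 kN → 420 kN.
Block shear: A_gv = 2520, A_nv = 1575, A_nt = 225 mm²; R_n = min(0.6F_uA_nv, 0.6F_yA_gv) + U_bs·F_u·A_nt = 503.1 kN → 252 kN.
Block shear governs: 252 kN.

252 kN (block shear governs)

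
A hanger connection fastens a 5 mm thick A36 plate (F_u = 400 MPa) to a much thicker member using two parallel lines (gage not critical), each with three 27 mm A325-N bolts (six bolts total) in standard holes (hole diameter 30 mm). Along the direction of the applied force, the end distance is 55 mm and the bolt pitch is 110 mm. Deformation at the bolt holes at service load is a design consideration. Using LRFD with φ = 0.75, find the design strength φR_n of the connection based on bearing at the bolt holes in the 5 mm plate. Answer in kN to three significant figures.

Per bolt r_n = 1.2 l_c t F_u ≤ 2.4 d t F_u; upper limit = 2.4 × 27 × 5 × 400 / 1000 = 129.6 kN.
Edge bolt: l_c = 55 − 30/2 = 40 mm → 1.2 × 40 × 5 × 400 / 1000 = 96 → r_n = 96 kN.
Interior bolts: l_c = 110 − 30 = 80 mm → 1.2 × 80 × 5 × 400 / 1000 = 192 → r_n = 129.6 kN.
R_n = 2 × 96 + 4 × 129.6 = 710.4 kN.
Design strength φR_n = 0.75 × 710.4 = 533 kN.

533 kN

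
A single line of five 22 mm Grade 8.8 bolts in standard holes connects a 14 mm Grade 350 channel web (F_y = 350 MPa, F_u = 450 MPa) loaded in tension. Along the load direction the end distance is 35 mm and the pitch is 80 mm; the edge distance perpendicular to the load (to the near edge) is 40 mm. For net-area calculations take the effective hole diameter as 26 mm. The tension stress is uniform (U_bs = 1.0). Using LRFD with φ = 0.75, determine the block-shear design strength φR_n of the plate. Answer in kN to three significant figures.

802 kN

Shear plane L_v = 35 + 4·80 = 355 mm; A_gv = 355 × 14 = 4970 mm².
A_nv = (355 − 4.5·26) × 14 = 3332 mm².
A_nt = (40 − 0.5·26) × 14 = 378 mm².
0.6 F_u A_nv = 899.6 kN; 0.6 F_y A_gv = 1044 kN → shear rupture governs the shear term.
R_n = 899.6 + 1.0 × 450 × 378 / 1000 = 1070 kN.
Design strength φR_n = 0.75 × 1070 = 802 kN.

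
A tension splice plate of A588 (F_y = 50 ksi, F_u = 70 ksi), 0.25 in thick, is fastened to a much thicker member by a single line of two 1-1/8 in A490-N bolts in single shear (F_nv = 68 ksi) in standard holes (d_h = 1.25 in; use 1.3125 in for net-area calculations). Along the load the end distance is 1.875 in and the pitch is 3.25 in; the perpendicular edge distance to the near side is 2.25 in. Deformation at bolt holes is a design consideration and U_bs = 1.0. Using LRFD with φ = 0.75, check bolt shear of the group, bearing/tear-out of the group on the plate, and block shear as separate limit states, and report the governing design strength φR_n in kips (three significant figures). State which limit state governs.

Bolt shear: A_b = π·1.125²/4 = 0.994 in²; R_n = 68 × 0.994 × 2 × 1 = 135.2 kips → 0.75 × 135.2 = 101 kips.
Bearing: edge l_c = 1.25, r_n = 26.25 kips; interior l_c = 2, r_n = 42 kips; R_n = 26.25 + 1·42 = 68.25 kips → 51.2 kips.
Block shear: A_gv = 1.281, A_nv = 0.7891, A_nt = 0.3984 in²; R_n = min(0.6F_uA_nv, 0.6F_yA_gv) + U_bs·F_u·A_nt = 61.03 kips → 45.8 kips.
Block shear governs: 45.8 kips.

45.8 kips (block shear governs)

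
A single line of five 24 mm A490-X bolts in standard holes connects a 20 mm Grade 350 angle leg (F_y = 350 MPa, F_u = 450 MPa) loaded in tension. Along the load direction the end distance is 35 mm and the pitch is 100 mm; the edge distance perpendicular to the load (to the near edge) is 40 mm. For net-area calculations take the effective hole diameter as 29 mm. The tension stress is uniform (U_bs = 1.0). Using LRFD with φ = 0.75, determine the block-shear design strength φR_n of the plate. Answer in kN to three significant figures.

Shear plane L_v = 35 + 4·100 = 435 mm; A_gv = 435 × 20 = 8700 mm².
A_nv = (435 − 4.5·29) × 20 = 6090 mm².
A_nt = (40 − 0.5·29) × 20 = 510 mm².
0.6 F_u A_nv = 1644 kN; 0.6 F_y A_gv = 1827 kN → shear rupture governs the shear term.
R_n = 1644 + 1.0 × 450 × 510 / 1000 = 1874 kN.
Design strength φR_n = 0.75 × 1874 = 1410 kN.

1410 kN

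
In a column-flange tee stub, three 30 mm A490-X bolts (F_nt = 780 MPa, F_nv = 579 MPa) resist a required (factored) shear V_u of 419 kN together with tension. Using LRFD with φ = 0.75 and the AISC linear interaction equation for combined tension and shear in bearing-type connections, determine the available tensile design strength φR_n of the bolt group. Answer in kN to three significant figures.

1050 kN

A_b = π·30²/4 = 706.9 mm²; f_rv = 419 × 1000 / (3 × 706.9) = 197.6 MPa.
F'_nt = 1.3 F_nt − (F_nt / φF_nv) f_rv = 1.3·780 − (780/(0.75·579))·197.6 = 659.1 MPa, capped at F_nt → F'_nt = 659.1 MPa.
R_n = F'_nt · A_b · n = 659.1 × 706.9 × 3 / 1000 = 1398 kN.
Design strength φR_n = 0.75 × 1398 = 1050 kN.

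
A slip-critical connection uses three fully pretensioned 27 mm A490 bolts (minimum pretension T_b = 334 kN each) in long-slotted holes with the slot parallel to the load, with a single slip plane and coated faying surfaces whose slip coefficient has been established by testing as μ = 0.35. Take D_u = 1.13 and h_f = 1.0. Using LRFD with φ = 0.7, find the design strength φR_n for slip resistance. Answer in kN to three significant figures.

277 kN

R_n = μ · D_u · h_f · T_b · n_s · n_b = 0.35 × 1.13 × 1.0 × 334 × 1 × 3 = 396.3 kN.
Design strength φR_n = 0.7 × 396.3 = 277 kN.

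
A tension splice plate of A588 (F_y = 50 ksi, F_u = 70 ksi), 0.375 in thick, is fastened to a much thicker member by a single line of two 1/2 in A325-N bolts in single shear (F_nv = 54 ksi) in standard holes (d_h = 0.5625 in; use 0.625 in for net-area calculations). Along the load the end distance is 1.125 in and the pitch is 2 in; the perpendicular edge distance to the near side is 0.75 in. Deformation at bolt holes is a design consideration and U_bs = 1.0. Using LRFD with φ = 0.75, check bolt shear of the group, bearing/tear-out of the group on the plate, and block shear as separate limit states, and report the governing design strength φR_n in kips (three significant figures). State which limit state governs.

Bolt shear: A_b = π·0.5²/4 = 0.1963 in²; R_n = 54 × 0.1963 × 2 × 1 = 21.21 kips → 0.75 × 21.21 = 15.9 kips.
Bearing: edge l_c = 0.8438, r_n = 26.58 kips; interior l_c = 1.438, r_n = 31.5 kips; R_n = 26.58 + 1·31.5 = 58.08 kips → 43.6 kips.
Block shear: A_gv = 1.172, A_nv = 0.8203, A_nt = 0.1641 in²; R_n = min(0.6F_uA_nv, 0.6F_yA_gv) + U_bs·F_u·A_nt = 45.94 kips → 34.5 kips.
Bolt shear governs: 15.9 kips.

15.9 kips (bolt shear governs)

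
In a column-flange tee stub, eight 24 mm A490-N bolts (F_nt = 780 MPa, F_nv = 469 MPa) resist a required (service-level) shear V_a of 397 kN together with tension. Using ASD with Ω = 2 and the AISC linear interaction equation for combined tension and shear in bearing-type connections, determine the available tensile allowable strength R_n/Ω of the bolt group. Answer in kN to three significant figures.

A_b = π·24²/4 = 452.4 mm²; f_rv = 397 × 1000 / (8 × 452.4) = 109.7 MPa.
F'_nt = 1.3 F_nt − (Ω F_nt / F_nv) f_rv = 1.3·780 − (2·780/469)·109.7 = 649.1 MPa, capped at F_nt → F'_nt = 649.1 MPa.
R_n = F'_nt · A_b · n = 649.1 × 452.4 × 8 / 1000 = 2349 kN.
Allowable strength R_n/Ω = 2349 / 2 = 1170 kN.

1170 kN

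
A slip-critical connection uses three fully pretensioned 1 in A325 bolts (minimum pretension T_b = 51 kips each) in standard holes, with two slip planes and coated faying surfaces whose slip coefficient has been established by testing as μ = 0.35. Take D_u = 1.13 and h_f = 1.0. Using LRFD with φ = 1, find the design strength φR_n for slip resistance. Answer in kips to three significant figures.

R_n = μ · D_u · h_f · T_b · n_s · n_b = 0.35 × 1.13 × 1.0 × 51 × 2 × 3 = 121 kips.
Design strength φR_n = 1 × 121 = 121 kips.

121 kips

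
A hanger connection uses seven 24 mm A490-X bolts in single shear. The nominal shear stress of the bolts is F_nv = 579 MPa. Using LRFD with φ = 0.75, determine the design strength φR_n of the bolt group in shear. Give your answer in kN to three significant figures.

1380 kN

A_b = π × 24² / 4 = 452.4 mm².
R_n = F_nv · A_b · n · n_s = 579 × 452.4 × 7 × 1 / 1000 = 1834 kN.
Design strength φR_n = 0.75 × 1834 = 1380 kN.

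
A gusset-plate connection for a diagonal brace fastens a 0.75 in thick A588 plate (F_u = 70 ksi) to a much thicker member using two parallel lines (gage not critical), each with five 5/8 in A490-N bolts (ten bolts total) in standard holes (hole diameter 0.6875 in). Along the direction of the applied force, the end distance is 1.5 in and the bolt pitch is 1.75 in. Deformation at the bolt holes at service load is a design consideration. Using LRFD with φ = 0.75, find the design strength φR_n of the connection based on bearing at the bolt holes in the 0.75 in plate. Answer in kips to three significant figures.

Per bolt r_n = 1.2 l_c t F_u ≤ 2.4 d t F_u; upper limit = 2.4 × 0.625 × 0.75 × 70 = 78.75 kips.
Edge bolt: l_c = 1.5 − 0.6875/2 = 1.156 in → 1.2 × 1.156 × 0.75 × 70 = 72.84 → r_n = 72.84 kips.
Interior bolts: l_c = 1.75 − 0.6875 = 1.062 in → 1.2 × 1.062 × 0.75 × 70 = 66.94 → r_n = 66.94 kips.
R_n = 2 × 72.84 + 8 × 66.94 = 681.2 kips.
Design strength φR_n = 0.75 × 681.2 = 511 kips.

511 kips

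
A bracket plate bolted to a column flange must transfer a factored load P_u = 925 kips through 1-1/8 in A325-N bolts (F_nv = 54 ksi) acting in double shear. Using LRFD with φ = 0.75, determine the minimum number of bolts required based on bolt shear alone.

12 bolts

A_b = π·1.125²/4 = 0.994 in².
Per-bolt design strength φR_n = 0.75 × 54 × 0.994 × 2 = 80.52 kips.
n ≥ 925 / 80.52 = 11.49 → use 12 bolts.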